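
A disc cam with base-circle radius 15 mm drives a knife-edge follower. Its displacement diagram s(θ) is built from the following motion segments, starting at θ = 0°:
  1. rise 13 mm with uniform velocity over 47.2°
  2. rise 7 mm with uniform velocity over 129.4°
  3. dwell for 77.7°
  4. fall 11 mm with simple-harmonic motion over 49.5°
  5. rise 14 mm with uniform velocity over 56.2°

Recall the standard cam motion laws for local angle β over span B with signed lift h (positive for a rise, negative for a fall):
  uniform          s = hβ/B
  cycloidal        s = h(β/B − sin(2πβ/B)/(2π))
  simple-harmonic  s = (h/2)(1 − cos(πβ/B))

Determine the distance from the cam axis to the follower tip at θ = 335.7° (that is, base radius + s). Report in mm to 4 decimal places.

seg 1 [0°–47.2°] uniform, h=13: full span → s += 13 → s = 13.0000
seg 2 [47.2°–176.6°] uniform, h=7: full span → s += 7 → s = 20.0000
seg 3 [176.6°–254.3°] dwell: s stays 20.0000
seg 4 [254.3°–303.8°] simple-harmonic, h=-11: full span → s += -11 → s = 9.0000
seg 5 [303.8°–360°] uniform, h=14: θ=335.7° here. β=31.9, B=56.2. 14·31.9/56.2 = 7.9466 → s = 16.9466
radial distance = base radius + s = 15 + 16.9466 = 31.9466

31.9466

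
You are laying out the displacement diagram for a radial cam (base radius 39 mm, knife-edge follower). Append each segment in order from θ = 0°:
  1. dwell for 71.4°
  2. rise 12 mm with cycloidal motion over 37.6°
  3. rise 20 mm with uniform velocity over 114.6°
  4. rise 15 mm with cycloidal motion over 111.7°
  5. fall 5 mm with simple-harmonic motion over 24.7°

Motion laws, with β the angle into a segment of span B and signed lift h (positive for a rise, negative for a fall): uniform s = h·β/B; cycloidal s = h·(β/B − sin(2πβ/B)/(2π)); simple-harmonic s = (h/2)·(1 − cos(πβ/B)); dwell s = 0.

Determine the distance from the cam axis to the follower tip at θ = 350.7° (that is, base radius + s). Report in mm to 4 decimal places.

seg 1 [0°–71.4°] dwell: s stays 0.0000
seg 2 [71.4°–109°] cycloidal, h=12: full span → s += 12 → s = 12.0000
seg 3 [109°–223.6°] uniform, h=20: full span → s += 20 → s = 32.0000
seg 4 [223.6°–335.3°] cycloidal, h=15: full span → s += 15 → s = 47.0000
seg 5 [335.3°–360°] simple-harmonic, h=-5: θ=350.7° here. β=15.4, B=24.7. -5/2·(1 − cos(π·0.6235)) = -3.4457 → s = 43.5543
radial distance = base radius + s = 39 + 43.5543 = 82.5543

82.5543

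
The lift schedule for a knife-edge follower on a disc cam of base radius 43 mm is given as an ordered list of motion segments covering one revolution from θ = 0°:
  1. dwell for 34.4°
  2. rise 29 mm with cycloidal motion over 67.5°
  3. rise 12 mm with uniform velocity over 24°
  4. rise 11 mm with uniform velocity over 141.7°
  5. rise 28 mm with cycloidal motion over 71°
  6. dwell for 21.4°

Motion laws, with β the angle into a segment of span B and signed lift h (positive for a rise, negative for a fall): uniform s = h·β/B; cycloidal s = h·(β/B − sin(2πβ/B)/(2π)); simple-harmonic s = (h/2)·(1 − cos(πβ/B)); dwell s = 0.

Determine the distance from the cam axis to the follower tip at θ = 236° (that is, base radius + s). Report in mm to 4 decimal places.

seg 1 [0°–34.4°] dwell: s stays 0.0000
seg 2 [34.4°–101.9°] cycloidal, h=29: full span → s += 29 → s = 29.0000
seg 3 [101.9°–125.9°] uniform, h=12: full span → s += 12 → s = 41.0000
seg 4 [125.9°–267.6°] uniform, h=11: θ=236° here. β=110.1, B=141.7. 11·110.1/141.7 = 8.5469 → s = 49.5469
radial distance = base radius + s = 43 + 49.5469 = 92.5469

92.5469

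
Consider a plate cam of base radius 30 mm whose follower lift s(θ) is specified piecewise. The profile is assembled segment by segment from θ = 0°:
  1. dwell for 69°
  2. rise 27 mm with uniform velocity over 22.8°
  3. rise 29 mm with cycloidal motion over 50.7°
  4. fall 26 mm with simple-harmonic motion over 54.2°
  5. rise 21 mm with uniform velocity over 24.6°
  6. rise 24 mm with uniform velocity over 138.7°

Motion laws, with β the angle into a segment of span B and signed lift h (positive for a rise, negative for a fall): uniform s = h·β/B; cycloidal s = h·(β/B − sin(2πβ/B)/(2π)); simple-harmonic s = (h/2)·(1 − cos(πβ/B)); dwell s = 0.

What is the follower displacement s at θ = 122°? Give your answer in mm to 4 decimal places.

seg 1 [0°–69°] dwell: s stays 0.0000
seg 2 [69°–91.8°] uniform, h=27: full span → s += 27 → s = 27.0000
seg 3 [91.8°–142.5°] cycloidal, h=29: θ=122° here. β=30.2, B=50.7. 29·(0.5957 − sin(2π·0.5957)/(2π)) = 19.8843 → s = 46.8843

46.8843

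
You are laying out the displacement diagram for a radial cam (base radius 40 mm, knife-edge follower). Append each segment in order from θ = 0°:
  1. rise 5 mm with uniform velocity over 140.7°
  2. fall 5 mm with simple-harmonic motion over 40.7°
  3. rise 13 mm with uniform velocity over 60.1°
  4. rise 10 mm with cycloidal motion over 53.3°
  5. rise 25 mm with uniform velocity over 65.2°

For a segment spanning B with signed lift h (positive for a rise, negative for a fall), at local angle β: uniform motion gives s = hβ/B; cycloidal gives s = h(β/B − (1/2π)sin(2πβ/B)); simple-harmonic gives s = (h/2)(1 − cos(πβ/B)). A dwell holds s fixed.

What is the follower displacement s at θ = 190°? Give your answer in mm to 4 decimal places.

seg 1 [0°–140.7°] uniform, h=5: full span → s += 5 → s = 5.0000
seg 2 [140.7°–181.4°] simple-harmonic, h=-5: full span → s += -5 → s = 0.0000
seg 3 [181.4°–241.5°] uniform, h=13: θ=190° here. β=8.6, B=60.1. 13·8.6/60.1 = 1.8602 → s = 1.8602

1.8602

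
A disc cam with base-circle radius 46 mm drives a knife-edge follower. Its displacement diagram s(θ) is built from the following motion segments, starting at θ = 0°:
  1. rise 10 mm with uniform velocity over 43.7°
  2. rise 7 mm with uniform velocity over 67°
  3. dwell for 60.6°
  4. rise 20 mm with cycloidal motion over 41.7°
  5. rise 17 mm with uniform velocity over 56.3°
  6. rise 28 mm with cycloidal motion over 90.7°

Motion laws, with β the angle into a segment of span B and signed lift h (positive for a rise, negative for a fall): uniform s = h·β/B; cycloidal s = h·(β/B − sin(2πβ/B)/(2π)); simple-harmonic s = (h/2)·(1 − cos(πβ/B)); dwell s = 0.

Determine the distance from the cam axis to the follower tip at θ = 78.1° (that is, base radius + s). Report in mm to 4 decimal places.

seg 1 [0°–43.7°] uniform, h=10: full span → s += 10 → s = 10.0000
seg 2 [43.7°–110.7°] uniform, h=7: θ=78.1° here. β=34.4, B=67. 7·34.4/67 = 3.5940 → s = 13.5940
radial distance = base radius + s = 46 + 13.5940 = 59.5940

59.5940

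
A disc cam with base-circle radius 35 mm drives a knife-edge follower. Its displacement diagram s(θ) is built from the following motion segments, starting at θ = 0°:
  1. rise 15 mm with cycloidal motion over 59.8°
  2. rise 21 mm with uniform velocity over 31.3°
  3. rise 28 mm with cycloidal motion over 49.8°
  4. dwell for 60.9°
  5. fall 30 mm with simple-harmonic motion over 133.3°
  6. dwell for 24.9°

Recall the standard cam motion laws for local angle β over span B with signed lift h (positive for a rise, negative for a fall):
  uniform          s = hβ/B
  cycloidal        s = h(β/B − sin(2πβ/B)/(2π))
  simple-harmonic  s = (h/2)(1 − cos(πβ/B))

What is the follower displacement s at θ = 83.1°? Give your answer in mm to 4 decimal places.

seg 1 [0°–59.8°] cycloidal, h=15: full span → s += 15 → s = 15.0000
seg 2 [59.8°–91.1°] uniform, h=21: θ=83.1° here. β=23.3, B=31.3. 21·23.3/31.3 = 15.6326 → s = 30.6326

30.6326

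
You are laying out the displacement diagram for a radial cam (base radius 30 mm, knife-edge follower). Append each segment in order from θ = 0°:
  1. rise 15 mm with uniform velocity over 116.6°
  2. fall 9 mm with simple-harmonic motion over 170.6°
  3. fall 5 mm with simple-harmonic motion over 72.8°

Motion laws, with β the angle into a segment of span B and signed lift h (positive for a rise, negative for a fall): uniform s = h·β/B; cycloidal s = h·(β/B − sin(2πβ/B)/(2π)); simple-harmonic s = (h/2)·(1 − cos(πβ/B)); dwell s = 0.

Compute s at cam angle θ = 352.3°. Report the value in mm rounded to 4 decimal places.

seg 1 [0°–116.6°] uniform, h=15: full span → s += 15 → s = 15.0000
seg 2 [116.6°–287.2°] simple-harmonic, h=-9: full span → s += -9 → s = 6.0000
seg 3 [287.2°–360°] simple-harmonic, h=-5: θ=352.3° here. β=65.1, B=72.8. -5/2·(1 − cos(π·0.8942)) = -4.8632 → s = 1.1368

1.1368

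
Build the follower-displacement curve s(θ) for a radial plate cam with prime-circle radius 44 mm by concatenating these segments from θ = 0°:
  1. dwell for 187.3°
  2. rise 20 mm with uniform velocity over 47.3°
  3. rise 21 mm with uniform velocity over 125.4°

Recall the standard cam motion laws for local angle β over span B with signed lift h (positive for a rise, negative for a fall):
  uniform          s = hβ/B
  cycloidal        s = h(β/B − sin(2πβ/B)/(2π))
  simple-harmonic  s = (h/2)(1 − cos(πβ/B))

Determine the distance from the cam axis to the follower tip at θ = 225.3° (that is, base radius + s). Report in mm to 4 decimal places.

seg 1 [0°–187.3°] dwell: s stays 0.0000
seg 2 [187.3°–234.6°] uniform, h=20: θ=225.3° here. β=38, B=47.3. 20·38/47.3 = 16.0677 → s = 16.0677
radial distance = base radius + s = 44 + 16.0677 = 60.0677

60.0677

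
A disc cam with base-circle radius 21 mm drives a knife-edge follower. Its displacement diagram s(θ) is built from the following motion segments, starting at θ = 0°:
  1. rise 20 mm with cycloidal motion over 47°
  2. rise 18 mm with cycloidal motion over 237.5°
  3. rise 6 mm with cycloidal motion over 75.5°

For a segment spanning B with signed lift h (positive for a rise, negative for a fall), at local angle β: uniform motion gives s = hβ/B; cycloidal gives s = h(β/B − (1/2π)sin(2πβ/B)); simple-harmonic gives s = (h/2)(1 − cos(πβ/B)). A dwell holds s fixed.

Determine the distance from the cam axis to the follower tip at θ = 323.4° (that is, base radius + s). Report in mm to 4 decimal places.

seg 1 [0°–47°] cycloidal, h=20: full span → s += 20 → s = 20.0000
seg 2 [47°–284.5°] cycloidal, h=18: full span → s += 18 → s = 38.0000
seg 3 [284.5°–360°] cycloidal, h=6: θ=323.4° here. β=38.9, B=75.5. 6·(0.5152 − sin(2π·0.5152)/(2π)) = 3.1826 → s = 41.1826
radial distance = base radius + s = 21 + 41.1826 = 62.1826

62.1826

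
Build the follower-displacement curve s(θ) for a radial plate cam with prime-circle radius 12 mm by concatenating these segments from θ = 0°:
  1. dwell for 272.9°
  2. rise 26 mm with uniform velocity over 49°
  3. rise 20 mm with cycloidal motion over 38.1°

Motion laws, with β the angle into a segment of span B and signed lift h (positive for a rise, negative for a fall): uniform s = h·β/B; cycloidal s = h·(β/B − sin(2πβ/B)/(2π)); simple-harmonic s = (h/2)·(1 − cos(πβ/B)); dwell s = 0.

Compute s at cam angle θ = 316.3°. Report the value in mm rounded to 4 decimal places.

seg 1 [0°–272.9°] dwell: s stays 0.0000
seg 2 [272.9°–321.9°] uniform, h=26: θ=316.3° here. β=43.4, B=49. 26·43.4/49 = 23.0286 → s = 23.0286

23.0286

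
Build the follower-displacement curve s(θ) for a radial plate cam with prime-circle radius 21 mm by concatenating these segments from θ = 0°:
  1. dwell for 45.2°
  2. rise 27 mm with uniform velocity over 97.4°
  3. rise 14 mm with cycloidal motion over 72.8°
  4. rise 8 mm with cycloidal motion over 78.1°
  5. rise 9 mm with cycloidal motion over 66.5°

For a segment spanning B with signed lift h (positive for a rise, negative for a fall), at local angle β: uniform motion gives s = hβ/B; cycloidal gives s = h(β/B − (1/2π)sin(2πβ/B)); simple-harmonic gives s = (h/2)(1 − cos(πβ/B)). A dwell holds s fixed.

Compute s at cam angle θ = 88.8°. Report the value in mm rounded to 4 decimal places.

seg 1 [0°–45.2°] dwell: s stays 0.0000
seg 2 [45.2°–142.6°] uniform, h=27: θ=88.8° here. β=43.6, B=97.4. 27·43.6/97.4 = 12.0862 → s = 12.0862

12.0862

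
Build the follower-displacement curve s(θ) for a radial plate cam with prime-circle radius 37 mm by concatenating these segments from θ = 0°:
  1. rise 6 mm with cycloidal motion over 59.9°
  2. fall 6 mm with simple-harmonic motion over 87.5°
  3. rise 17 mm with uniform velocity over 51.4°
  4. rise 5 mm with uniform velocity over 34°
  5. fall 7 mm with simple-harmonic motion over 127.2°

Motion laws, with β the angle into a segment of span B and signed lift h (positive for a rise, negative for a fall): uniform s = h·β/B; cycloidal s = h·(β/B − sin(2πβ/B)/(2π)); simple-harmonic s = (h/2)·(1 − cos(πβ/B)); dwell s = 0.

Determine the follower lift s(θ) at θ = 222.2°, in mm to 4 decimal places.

seg 1 [0°–59.9°] cycloidal, h=6: full span → s += 6 → s = 6.0000
seg 2 [59.9°–147.4°] simple-harmonic, h=-6: full span → s += -6 → s = 0.0000
seg 3 [147.4°–198.8°] uniform, h=17: full span → s += 17 → s = 17.0000
seg 4 [198.8°–232.8°] uniform, h=5: θ=222.2° here. β=23.4, B=34. 5·23.4/34 = 3.4412 → s = 20.4412

20.4412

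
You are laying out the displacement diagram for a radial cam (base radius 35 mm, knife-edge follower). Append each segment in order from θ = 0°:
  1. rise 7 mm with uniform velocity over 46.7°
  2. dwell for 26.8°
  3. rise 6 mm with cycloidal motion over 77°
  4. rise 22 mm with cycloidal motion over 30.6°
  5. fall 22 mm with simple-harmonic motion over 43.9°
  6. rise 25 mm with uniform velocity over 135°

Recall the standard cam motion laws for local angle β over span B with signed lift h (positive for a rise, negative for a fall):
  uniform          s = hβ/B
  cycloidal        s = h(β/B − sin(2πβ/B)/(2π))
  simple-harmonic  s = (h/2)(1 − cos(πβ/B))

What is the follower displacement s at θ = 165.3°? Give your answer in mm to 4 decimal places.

seg 1 [0°–46.7°] uniform, h=7: full span → s += 7 → s = 7.0000
seg 2 [46.7°–73.5°] dwell: s stays 7.0000
seg 3 [73.5°–150.5°] cycloidal, h=6: full span → s += 6 → s = 13.0000
seg 4 [150.5°–181.1°] cycloidal, h=22: θ=165.3° here. β=14.8, B=30.6. 22·(0.4837 − sin(2π·0.4837)/(2π)) = 10.2817 → s = 23.2817

23.2817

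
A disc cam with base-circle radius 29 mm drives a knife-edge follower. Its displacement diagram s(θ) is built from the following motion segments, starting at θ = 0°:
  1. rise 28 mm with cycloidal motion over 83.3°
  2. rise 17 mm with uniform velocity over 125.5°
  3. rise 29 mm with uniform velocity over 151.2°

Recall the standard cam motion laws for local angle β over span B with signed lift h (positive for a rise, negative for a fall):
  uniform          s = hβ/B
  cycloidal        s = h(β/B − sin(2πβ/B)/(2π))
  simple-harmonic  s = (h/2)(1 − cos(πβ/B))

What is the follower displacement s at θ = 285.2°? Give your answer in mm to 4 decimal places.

seg 1 [0°–83.3°] cycloidal, h=28: full span → s += 28 → s = 28.0000
seg 2 [83.3°–208.8°] uniform, h=17: full span → s += 17 → s = 45.0000
seg 3 [208.8°–360°] uniform, h=29: θ=285.2° here. β=76.4, B=151.2. 29·76.4/151.2 = 14.6534 → s = 59.6534

59.6534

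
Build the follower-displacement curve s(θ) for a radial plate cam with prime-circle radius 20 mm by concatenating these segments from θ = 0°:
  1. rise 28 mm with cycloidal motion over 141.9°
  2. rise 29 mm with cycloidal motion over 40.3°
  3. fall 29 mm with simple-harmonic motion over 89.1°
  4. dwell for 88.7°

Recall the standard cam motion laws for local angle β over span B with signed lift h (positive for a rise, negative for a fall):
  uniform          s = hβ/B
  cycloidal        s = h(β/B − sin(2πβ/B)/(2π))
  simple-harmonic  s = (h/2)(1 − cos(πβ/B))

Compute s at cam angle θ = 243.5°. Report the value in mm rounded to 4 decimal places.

seg 1 [0°–141.9°] cycloidal, h=28: full span → s += 28 → s = 28.0000
seg 2 [141.9°–182.2°] cycloidal, h=29: full span → s += 29 → s = 57.0000
seg 3 [182.2°–271.3°] simple-harmonic, h=-29: θ=243.5° here. β=61.3, B=89.1. -29/2·(1 − cos(π·0.6880)) = -22.5744 → s = 34.4256

34.4256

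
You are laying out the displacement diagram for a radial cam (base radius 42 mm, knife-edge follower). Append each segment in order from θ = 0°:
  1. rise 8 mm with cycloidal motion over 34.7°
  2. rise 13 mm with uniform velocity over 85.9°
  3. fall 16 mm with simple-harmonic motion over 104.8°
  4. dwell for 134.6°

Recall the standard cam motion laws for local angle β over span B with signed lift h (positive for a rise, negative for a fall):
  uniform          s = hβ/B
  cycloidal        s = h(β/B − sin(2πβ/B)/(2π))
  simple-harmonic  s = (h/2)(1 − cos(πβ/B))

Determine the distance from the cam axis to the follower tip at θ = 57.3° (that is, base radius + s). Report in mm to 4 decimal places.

seg 1 [0°–34.7°] cycloidal, h=8: full span → s += 8 → s = 8.0000
seg 2 [34.7°–120.6°] uniform, h=13: θ=57.3° here. β=22.6, B=85.9. 13·22.6/85.9 = 3.4203 → s = 11.4203
radial distance = base radius + s = 42 + 11.4203 = 53.4203

53.4203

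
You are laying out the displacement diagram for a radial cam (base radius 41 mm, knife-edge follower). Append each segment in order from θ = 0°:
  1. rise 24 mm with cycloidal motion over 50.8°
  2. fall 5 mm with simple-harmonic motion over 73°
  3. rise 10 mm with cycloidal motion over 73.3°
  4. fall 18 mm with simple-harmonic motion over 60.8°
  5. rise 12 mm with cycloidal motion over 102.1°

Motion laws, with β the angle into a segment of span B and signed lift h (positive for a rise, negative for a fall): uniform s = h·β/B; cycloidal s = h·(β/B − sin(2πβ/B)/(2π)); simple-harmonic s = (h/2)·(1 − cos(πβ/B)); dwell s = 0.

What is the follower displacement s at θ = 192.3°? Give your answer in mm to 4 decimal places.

seg 1 [0°–50.8°] cycloidal, h=24: full span → s += 24 → s = 24.0000
seg 2 [50.8°–123.8°] simple-harmonic, h=-5: full span → s += -5 → s = 19.0000
seg 3 [123.8°–197.1°] cycloidal, h=10: θ=192.3° here. β=68.5, B=73.3. 10·(0.9345 − sin(2π·0.9345)/(2π)) = 9.9817 → s = 28.9817

28.9817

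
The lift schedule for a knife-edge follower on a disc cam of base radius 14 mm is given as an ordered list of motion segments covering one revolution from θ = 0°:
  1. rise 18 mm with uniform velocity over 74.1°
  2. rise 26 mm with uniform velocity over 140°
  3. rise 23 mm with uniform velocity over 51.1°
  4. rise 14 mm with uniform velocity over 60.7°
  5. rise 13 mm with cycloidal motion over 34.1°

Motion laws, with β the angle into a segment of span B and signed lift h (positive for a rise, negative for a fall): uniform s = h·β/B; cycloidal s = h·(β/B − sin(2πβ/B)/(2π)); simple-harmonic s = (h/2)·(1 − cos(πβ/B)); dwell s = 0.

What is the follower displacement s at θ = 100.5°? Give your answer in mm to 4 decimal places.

seg 1 [0°–74.1°] uniform, h=18: full span → s += 18 → s = 18.0000
seg 2 [74.1°–214.1°] uniform, h=26: θ=100.5° here. β=26.4, B=140. 26·26.4/140 = 4.9029 → s = 22.9029

22.9029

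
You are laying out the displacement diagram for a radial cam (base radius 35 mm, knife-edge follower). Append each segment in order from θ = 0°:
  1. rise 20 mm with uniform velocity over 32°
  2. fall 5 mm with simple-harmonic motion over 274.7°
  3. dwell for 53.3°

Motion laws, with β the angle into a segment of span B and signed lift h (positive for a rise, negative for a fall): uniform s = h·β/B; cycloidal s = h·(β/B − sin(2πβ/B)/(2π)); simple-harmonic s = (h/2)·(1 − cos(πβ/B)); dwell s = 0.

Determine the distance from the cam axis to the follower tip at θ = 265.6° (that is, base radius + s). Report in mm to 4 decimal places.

seg 1 [0°–32°] uniform, h=20: full span → s += 20 → s = 20.0000
seg 2 [32°–306.7°] simple-harmonic, h=-5: θ=265.6° here. β=233.6, B=274.7. -5/2·(1 − cos(π·0.8504)) = -4.7289 → s = 15.2711
radial distance = base radius + s = 35 + 15.2711 = 50.2711

50.2711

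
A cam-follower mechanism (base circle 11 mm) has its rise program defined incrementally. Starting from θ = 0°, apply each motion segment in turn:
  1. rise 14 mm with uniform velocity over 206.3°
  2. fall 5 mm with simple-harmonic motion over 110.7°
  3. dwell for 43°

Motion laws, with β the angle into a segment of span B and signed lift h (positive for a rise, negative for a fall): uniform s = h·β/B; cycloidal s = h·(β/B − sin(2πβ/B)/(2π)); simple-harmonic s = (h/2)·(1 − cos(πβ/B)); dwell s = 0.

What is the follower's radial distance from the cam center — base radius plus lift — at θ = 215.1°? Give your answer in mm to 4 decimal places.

seg 1 [0°–206.3°] uniform, h=14: full span → s += 14 → s = 14.0000
seg 2 [206.3°–317°] simple-harmonic, h=-5: θ=215.1° here. β=8.8, B=110.7. -5/2·(1 − cos(π·0.0795)) = -0.0776 → s = 13.9224
radial distance = base radius + s = 11 + 13.9224 = 24.9224

24.9224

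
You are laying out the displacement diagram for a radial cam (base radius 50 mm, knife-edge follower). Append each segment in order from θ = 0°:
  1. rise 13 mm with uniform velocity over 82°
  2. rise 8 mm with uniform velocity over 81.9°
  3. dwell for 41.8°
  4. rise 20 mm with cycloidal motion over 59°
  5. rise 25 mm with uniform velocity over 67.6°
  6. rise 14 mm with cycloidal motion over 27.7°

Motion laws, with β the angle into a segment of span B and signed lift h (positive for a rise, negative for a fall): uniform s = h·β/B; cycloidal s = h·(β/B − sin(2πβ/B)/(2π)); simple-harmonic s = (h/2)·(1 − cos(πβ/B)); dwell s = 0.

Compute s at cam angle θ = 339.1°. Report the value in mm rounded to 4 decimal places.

seg 1 [0°–82°] uniform, h=13: full span → s += 13 → s = 13.0000
seg 2 [82°–163.9°] uniform, h=8: full span → s += 8 → s = 21.0000
seg 3 [163.9°–205.7°] dwell: s stays 21.0000
seg 4 [205.7°–264.7°] cycloidal, h=20: full span → s += 20 → s = 41.0000
seg 5 [264.7°–332.3°] uniform, h=25: full span → s += 25 → s = 66.0000
seg 6 [332.3°–360°] cycloidal, h=14: θ=339.1° here. β=6.8, B=27.7. 14·(0.2455 − sin(2π·0.2455)/(2π)) = 1.2095 → s = 67.2095

67.2095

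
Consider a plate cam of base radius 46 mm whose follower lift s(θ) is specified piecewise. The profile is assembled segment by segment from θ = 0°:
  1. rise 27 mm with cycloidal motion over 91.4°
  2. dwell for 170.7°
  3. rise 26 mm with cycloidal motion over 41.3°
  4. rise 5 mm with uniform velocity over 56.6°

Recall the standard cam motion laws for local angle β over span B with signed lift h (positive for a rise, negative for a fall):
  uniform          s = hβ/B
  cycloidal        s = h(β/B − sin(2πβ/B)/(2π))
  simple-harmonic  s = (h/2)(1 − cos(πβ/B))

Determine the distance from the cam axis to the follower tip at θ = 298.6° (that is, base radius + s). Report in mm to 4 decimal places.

seg 1 [0°–91.4°] cycloidal, h=27: full span → s += 27 → s = 27.0000
seg 2 [91.4°–262.1°] dwell: s stays 27.0000
seg 3 [262.1°–303.4°] cycloidal, h=26: θ=298.6° here. β=36.5, B=41.3. 26·(0.8838 − sin(2π·0.8838)/(2π)) = 25.7385 → s = 52.7385
radial distance = base radius + s = 46 + 52.7385 = 98.7385

98.7385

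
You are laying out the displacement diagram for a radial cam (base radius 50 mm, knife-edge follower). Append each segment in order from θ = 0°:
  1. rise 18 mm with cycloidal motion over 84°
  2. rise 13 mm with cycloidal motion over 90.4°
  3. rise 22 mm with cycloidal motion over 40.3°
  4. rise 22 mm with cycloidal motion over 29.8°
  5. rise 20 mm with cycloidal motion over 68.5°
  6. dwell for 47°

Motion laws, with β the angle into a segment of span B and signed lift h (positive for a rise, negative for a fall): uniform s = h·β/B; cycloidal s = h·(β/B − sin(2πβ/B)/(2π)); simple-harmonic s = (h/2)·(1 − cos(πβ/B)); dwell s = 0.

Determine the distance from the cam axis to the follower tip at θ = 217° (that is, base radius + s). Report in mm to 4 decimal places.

seg 1 [0°–84°] cycloidal, h=18: full span → s += 18 → s = 18.0000
seg 2 [84°–174.4°] cycloidal, h=13: full span → s += 13 → s = 31.0000
seg 3 [174.4°–214.7°] cycloidal, h=22: full span → s += 22 → s = 53.0000
seg 4 [214.7°–244.5°] cycloidal, h=22: θ=217° here. β=2.3, B=29.8. 22·(0.0772 − sin(2π·0.0772)/(2π)) = 0.0658 → s = 53.0658
radial distance = base radius + s = 50 + 53.0658 = 103.0658

103.0658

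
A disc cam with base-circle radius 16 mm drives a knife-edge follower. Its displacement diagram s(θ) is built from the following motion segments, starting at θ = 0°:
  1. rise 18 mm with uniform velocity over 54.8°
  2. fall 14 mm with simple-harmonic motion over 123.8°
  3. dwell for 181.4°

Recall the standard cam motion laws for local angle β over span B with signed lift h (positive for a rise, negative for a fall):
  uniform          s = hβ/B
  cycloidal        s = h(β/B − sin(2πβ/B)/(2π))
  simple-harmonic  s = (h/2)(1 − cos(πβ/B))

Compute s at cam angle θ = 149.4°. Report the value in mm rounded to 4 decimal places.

seg 1 [0°–54.8°] uniform, h=18: full span → s += 18 → s = 18.0000
seg 2 [54.8°–178.6°] simple-harmonic, h=-14: θ=149.4° here. β=94.6, B=123.8. -14/2·(1 − cos(π·0.7641)) = -12.1646 → s = 5.8354

5.8354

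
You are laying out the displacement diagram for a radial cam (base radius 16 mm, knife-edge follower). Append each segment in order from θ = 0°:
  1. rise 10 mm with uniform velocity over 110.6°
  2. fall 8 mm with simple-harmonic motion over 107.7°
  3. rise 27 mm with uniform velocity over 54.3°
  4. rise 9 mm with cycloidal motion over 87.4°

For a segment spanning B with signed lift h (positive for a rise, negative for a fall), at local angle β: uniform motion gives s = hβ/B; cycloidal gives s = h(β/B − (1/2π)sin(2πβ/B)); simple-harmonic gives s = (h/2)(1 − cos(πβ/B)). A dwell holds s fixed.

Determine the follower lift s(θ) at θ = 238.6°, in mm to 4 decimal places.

seg 1 [0°–110.6°] uniform, h=10: full span → s += 10 → s = 10.0000
seg 2 [110.6°–218.3°] simple-harmonic, h=-8: full span → s += -8 → s = 2.0000
seg 3 [218.3°–272.6°] uniform, h=27: θ=238.6° here. β=20.3, B=54.3. 27·20.3/54.3 = 10.0939 → s = 12.0939

12.0939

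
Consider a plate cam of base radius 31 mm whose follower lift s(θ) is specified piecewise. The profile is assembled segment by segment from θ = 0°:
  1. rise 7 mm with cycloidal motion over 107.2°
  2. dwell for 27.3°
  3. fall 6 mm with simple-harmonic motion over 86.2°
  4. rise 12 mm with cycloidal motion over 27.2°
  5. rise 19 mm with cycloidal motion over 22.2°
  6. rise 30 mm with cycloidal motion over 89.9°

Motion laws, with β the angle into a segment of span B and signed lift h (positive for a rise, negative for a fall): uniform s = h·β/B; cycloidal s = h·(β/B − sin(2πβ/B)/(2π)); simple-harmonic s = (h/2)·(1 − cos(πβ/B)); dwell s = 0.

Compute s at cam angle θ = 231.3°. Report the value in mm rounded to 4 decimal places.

seg 1 [0°–107.2°] cycloidal, h=7: full span → s += 7 → s = 7.0000
seg 2 [107.2°–134.5°] dwell: s stays 7.0000
seg 3 [134.5°–220.7°] simple-harmonic, h=-6: full span → s += -6 → s = 1.0000
seg 4 [220.7°–247.9°] cycloidal, h=12: θ=231.3° here. β=10.6, B=27.2. 12·(0.3897 − sin(2π·0.3897)/(2π)) = 3.4564 → s = 4.4564

4.4564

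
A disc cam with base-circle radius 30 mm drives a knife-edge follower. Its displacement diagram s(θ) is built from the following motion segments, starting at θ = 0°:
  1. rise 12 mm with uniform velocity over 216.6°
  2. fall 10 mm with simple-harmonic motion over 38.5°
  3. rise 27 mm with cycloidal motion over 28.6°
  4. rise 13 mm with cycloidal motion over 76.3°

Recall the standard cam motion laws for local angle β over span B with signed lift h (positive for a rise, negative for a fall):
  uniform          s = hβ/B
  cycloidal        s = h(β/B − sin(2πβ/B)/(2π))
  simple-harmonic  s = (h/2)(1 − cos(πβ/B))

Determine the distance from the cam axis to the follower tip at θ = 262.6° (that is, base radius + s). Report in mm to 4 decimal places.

seg 1 [0°–216.6°] uniform, h=12: full span → s += 12 → s = 12.0000
seg 2 [216.6°–255.1°] simple-harmonic, h=-10: full span → s += -10 → s = 2.0000
seg 3 [255.1°–283.7°] cycloidal, h=27: θ=262.6° here. β=7.5, B=28.6. 27·(0.2622 − sin(2π·0.2622)/(2π)) = 2.7959 → s = 4.7959
radial distance = base radius + s = 30 + 4.7959 = 34.7959

34.7959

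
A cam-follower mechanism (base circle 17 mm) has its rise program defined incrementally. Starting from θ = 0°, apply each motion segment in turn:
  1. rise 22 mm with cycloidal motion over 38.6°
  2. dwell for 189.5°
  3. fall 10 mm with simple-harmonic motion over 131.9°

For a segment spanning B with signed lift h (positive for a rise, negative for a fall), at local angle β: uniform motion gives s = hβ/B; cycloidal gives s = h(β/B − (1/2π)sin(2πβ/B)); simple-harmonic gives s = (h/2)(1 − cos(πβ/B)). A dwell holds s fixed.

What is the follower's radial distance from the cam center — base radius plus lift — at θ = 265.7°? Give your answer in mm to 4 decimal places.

seg 1 [0°–38.6°] cycloidal, h=22: full span → s += 22 → s = 22.0000
seg 2 [38.6°–228.1°] dwell: s stays 22.0000
seg 3 [228.1°–360°] simple-harmonic, h=-10: θ=265.7° here. β=37.6, B=131.9. -10/2·(1 − cos(π·0.2851)) = -1.8746 → s = 20.1254
radial distance = base radius + s = 17 + 20.1254 = 37.1254

37.1254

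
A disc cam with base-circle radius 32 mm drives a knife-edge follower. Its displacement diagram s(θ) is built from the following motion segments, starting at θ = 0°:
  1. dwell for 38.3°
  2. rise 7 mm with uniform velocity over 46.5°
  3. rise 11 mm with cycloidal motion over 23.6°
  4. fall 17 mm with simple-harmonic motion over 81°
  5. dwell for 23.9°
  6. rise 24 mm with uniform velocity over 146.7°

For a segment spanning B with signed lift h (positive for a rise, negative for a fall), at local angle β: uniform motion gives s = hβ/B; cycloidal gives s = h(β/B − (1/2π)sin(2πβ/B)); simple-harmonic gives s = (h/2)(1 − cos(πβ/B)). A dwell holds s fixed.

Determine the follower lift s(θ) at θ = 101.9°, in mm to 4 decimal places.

seg 1 [0°–38.3°] dwell: s stays 0.0000
seg 2 [38.3°–84.8°] uniform, h=7: full span → s += 7 → s = 7.0000
seg 3 [84.8°–108.4°] cycloidal, h=11: θ=101.9° here. β=17.1, B=23.6. 11·(0.7246 − sin(2π·0.7246)/(2π)) = 9.6988 → s = 16.6988

16.6988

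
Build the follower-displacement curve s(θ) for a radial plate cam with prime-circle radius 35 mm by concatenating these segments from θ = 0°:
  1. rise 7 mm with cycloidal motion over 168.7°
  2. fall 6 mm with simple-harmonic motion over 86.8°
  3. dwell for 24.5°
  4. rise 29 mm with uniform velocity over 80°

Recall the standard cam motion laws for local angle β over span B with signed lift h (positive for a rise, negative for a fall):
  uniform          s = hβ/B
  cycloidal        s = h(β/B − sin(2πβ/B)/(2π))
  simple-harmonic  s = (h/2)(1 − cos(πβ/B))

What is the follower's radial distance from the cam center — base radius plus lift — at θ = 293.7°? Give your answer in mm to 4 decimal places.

seg 1 [0°–168.7°] cycloidal, h=7: full span → s += 7 → s = 7.0000
seg 2 [168.7°–255.5°] simple-harmonic, h=-6: full span → s += -6 → s = 1.0000
seg 3 [255.5°–280°] dwell: s stays 1.0000
seg 4 [280°–360°] uniform, h=29: θ=293.7° here. β=13.7, B=80. 29·13.7/80 = 4.9662 → s = 5.9662
radial distance = base radius + s = 35 + 5.9662 = 40.9662

40.9662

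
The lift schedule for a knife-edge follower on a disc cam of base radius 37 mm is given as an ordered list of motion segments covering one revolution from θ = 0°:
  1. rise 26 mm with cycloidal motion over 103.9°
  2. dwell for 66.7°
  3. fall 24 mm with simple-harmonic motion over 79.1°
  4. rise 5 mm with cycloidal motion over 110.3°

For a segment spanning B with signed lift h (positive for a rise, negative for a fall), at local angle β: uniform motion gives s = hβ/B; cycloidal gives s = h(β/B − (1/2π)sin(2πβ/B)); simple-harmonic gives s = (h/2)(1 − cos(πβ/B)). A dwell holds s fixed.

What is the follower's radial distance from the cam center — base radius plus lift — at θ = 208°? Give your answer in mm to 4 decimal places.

seg 1 [0°–103.9°] cycloidal, h=26: full span → s += 26 → s = 26.0000
seg 2 [103.9°–170.6°] dwell: s stays 26.0000
seg 3 [170.6°–249.7°] simple-harmonic, h=-24: θ=208° here. β=37.4, B=79.1. -24/2·(1 − cos(π·0.4728)) = -10.9766 → s = 15.0234
radial distance = base radius + s = 37 + 15.0234 = 52.0234

52.0234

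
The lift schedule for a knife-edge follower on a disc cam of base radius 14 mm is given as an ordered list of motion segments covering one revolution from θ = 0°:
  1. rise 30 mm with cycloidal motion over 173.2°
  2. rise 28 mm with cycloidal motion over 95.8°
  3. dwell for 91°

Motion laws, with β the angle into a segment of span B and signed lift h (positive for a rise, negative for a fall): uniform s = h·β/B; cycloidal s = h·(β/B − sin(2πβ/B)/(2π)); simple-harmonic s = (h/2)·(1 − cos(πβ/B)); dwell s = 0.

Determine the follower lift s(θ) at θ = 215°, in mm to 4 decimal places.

seg 1 [0°–173.2°] cycloidal, h=30: full span → s += 30 → s = 30.0000
seg 2 [173.2°–269°] cycloidal, h=28: θ=215° here. β=41.8, B=95.8. 28·(0.4363 − sin(2π·0.4363)/(2π)) = 10.4814 → s = 40.4814

40.4814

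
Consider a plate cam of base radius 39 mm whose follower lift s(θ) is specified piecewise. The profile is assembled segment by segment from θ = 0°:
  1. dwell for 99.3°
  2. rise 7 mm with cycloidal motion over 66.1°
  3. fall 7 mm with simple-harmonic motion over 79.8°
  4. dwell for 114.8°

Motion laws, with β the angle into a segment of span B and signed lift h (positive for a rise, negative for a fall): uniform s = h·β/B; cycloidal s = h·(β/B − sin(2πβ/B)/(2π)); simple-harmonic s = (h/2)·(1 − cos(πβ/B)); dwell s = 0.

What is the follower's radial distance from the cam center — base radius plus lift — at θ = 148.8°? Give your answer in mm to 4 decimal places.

seg 1 [0°–99.3°] dwell: s stays 0.0000
seg 2 [99.3°–165.4°] cycloidal, h=7: θ=148.8° here. β=49.5, B=66.1. 7·(0.7489 − sin(2π·0.7489)/(2π)) = 6.3561 → s = 6.3561
radial distance = base radius + s = 39 + 6.3561 = 45.3561

45.3561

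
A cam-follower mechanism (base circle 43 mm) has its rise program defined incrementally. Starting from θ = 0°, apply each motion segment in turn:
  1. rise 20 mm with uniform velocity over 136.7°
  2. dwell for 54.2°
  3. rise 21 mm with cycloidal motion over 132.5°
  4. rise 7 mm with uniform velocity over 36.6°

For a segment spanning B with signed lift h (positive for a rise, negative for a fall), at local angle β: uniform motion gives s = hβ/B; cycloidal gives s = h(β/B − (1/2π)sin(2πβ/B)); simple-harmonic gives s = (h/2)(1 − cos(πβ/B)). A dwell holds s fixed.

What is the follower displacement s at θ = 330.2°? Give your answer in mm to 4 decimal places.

seg 1 [0°–136.7°] uniform, h=20: full span → s += 20 → s = 20.0000
seg 2 [136.7°–190.9°] dwell: s stays 20.0000
seg 3 [190.9°–323.4°] cycloidal, h=21: full span → s += 21 → s = 41.0000
seg 4 [323.4°–360°] uniform, h=7: θ=330.2° here. β=6.8, B=36.6. 7·6.8/36.6 = 1.3005 → s = 42.3005

42.3005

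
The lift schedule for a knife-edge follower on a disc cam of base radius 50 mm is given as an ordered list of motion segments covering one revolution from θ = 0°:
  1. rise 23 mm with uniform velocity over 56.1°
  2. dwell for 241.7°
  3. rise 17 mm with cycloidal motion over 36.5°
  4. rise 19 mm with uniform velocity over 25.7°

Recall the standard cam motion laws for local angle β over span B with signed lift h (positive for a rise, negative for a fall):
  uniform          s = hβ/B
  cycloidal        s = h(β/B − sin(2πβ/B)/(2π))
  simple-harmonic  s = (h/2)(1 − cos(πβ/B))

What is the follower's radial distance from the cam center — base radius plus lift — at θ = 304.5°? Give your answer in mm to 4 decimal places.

seg 1 [0°–56.1°] uniform, h=23: full span → s += 23 → s = 23.0000
seg 2 [56.1°–297.8°] dwell: s stays 23.0000
seg 3 [297.8°–334.3°] cycloidal, h=17: θ=304.5° here. β=6.7, B=36.5. 17·(0.1836 − sin(2π·0.1836)/(2π)) = 0.6473 → s = 23.6473
radial distance = base radius + s = 50 + 23.6473 = 73.6473

73.6473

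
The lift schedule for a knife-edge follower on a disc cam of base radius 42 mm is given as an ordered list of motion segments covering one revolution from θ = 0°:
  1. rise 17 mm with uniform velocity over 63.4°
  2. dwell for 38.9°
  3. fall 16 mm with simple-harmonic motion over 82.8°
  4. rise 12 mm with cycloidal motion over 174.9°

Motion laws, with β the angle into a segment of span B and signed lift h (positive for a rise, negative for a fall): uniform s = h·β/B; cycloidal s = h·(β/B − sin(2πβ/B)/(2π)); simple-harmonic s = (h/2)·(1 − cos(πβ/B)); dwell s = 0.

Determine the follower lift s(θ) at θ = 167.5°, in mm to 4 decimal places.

seg 1 [0°–63.4°] uniform, h=17: full span → s += 17 → s = 17.0000
seg 2 [63.4°–102.3°] dwell: s stays 17.0000
seg 3 [102.3°–185.1°] simple-harmonic, h=-16: θ=167.5° here. β=65.2, B=82.8. -16/2·(1 − cos(π·0.7874)) = -14.2816 → s = 2.7184

2.7184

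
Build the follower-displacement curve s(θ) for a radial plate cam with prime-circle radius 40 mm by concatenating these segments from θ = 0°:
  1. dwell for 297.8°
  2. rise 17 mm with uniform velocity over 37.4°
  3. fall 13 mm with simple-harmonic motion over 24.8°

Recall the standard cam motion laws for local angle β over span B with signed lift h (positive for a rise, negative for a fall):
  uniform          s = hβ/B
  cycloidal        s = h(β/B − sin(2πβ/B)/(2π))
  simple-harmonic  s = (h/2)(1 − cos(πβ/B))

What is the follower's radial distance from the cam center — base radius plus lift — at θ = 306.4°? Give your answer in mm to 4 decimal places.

seg 1 [0°–297.8°] dwell: s stays 0.0000
seg 2 [297.8°–335.2°] uniform, h=17: θ=306.4° here. β=8.6, B=37.4. 17·8.6/37.4 = 3.9091 → s = 3.9091
radial distance = base radius + s = 40 + 3.9091 = 43.9091

43.9091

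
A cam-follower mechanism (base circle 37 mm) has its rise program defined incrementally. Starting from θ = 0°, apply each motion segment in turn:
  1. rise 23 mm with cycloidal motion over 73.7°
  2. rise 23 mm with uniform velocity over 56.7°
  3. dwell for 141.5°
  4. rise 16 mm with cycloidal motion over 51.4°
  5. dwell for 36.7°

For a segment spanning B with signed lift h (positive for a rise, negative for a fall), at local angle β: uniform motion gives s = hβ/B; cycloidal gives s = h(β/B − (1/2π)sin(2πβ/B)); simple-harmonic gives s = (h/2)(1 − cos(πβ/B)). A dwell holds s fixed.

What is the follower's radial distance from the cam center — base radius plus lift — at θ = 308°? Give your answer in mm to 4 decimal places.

seg 1 [0°–73.7°] cycloidal, h=23: full span → s += 23 → s = 23.0000
seg 2 [73.7°–130.4°] uniform, h=23: full span → s += 23 → s = 46.0000
seg 3 [130.4°–271.9°] dwell: s stays 46.0000
seg 4 [271.9°–323.3°] cycloidal, h=16: θ=308° here. β=36.1, B=51.4. 16·(0.7023 − sin(2π·0.7023)/(2π)) = 13.6705 → s = 59.6705
radial distance = base radius + s = 37 + 59.6705 = 96.6705

96.6705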